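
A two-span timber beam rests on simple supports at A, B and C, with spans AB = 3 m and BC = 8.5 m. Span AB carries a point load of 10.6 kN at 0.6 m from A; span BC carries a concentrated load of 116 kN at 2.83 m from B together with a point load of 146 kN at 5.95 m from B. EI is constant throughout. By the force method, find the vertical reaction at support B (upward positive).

Release continuity at B by inserting a hinge; the redundant is the internal moment M_B. The primary structure is two simply-supported spans AB and BC.
Discontinuity in slope at B on the released structure — sum the simple-span end rotations:
  span AB: point load 10.6 at a = 0.6: Pab(L + a)/(6LEI) = 3.053/EI
  span BC: point load 116 at a = 2.83: Pab(L + b)/(6LEI) = 517.2/EI
  span BC: point load 146 at a = 5.95: Pab(L + b)/(6LEI) = 480/EI
  relative rotation θ_0 = (3.053 + 997.1)/EI = 1000/EI
A unit hogging moment at B produces rotation L₁/(3EI) + L₂/(3EI) = 3.833/EI.
Slope continuity at B: θ_0 = M_B·3.833/EI, so M_B = 1000/3.833 = 260.9 kN·m (hogging).
Span AB, ΣM about A with M_B applied at B: R_B^{AB}·3 = 6.36 + 260.9, so R_B^{AB} = 89.09 kN and R_A = 10.6 − 89.09 = -78.49 kN.
Span BC, ΣM about C: R_B^{BC}·8.5 = 1030 + 260.9, so R_B^{BC} = 151.9 kN and R_C = 262 − 151.9 = 110.1 kN.
R_B = 89.09 + 151.9 = 241 kN.

R_B = 241 kN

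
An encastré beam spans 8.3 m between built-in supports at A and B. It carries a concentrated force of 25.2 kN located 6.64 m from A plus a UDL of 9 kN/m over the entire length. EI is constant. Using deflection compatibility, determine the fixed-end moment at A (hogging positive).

M_A = 58.36 kN·m

Release both end moments; the primary structure is a simply-supported span AB with redundants M_A and M_B.
Simple-span end rotations at A and B under the given loads:
  at A: point load 25.2 at a = 6.64: Pab(L + b)/(6LEI) = 55.55/EI
  at B: point load 25.2 at a = 6.64: Pab(L + a)/(6LEI) = 83.33/EI
  at A: UDL 9: wL³/(24EI) = 214.4/EI
  at B: UDL 9: wL³/(24EI) = 214.4/EI
  θ_A0 = 270/EI,  θ_B0 = 297.7/EI
Flexibility coefficients: a unit moment at one end gives L/(3EI) there and L/(6EI) at the far end, so f₁₁ = f₂₂ = 2.767/EI and f₁₂ = f₂₁ = 1.383/EI.
Compatibility — zero rotation at each built-in end:
  2.767 M_A + 1.383 M_B = 270
  1.383 M_A + 2.767 M_B = 297.7
Solving the pair gives M_A = 58.36 kN·m and M_B = 78.44 kN·m (hogging).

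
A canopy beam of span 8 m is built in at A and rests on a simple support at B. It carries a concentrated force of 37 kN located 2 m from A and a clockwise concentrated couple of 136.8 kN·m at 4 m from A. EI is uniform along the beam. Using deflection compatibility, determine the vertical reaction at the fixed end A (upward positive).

R_A = 14.58 kN

Choose R_B as the redundant. The primary structure is the cantilever fixed at A.
Deflection at B on the released cantilever, summing each load's contribution:
  point load 37 at a = 2: Pa²(3L − a)/(6EI) = 542.7/EI
  clockwise couple 136.8 at a = 4: M₀a(2L − a)/(2EI) = 3283/EI
  δ_0 = 3826/EI
Tip deflection under a unit load at B: L³/(3EI) = 170.7/EI.
Compatibility at B: δ_0 − R_B·δ_{BB} = 0, so R_B = 3826/170.7 = 22.42 kN.
Vertical equilibrium: R_A = ΣP − R_B = 37 − 22.42 = 14.58 kN.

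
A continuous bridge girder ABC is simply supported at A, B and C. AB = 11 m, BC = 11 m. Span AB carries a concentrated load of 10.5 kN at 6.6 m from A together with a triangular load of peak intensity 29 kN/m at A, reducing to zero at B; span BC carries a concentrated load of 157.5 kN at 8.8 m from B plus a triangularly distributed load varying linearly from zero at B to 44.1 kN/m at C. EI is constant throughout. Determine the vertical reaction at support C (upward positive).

Take M_B as the redundant. Released structure: two simple spans AB and BC with a hinge at B.
End slopes at the hinge B, treating each span as simply supported:
  span AB: point load 10.5 at a = 6.6: Pab(L + a)/(6LEI) = 81.31/EI
  span AB: triangular load, peak 29: 7w₀L³/(360EI) = 750.5/EI
  span BC: point load 157.5 at a = 8.8: Pab(L + b)/(6LEI) = 609.8/EI
  span BC: triangular load, peak 44.1: 7w₀L³/(360EI) = 1141/EI
  relative rotation θ_0 = (831.8 + 1751)/EI = 2583/EI
A unit hogging moment at B produces rotation L₁/(3EI) + L₂/(3EI) = 7.333/EI.
Slope continuity at B: θ_0 = M_B·7.333/EI, so M_B = 2583/7.333 = 352.2 kN·m (hogging).
Span BC, ΣM about C: R_B^{BC}·11 = 1236 + 352.2, so R_B^{BC} = 144.4 kN and R_C = 400.1 − 144.4 = 255.7 kN.

R_C = 255.7 kN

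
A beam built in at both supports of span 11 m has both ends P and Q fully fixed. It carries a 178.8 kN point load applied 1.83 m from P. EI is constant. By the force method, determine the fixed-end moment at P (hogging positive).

Take the two fixed-end moments M_P, M_Q as redundants; the released structure is the simple span PQ.
On the primary (simply-supported) span, the end slopes from the loading are:
  at P: point load 178.8 at a = 1.83: Pab(L + b)/(6LEI) = 917/EI
  at Q: point load 178.8 at a = 1.83: Pab(L + a)/(6LEI) = 583.3/EI
  θ_P0 = 917/EI,  θ_Q0 = 583.3/EI
Flexibility coefficients: a unit moment at one end gives L/(3EI) there and L/(6EI) at the far end, so f₁₁ = f₂₂ = 3.667/EI and f₁₂ = f₂₁ = 1.833/EI.
Compatibility — zero rotation at each built-in end:
  3.667 M_P + 1.833 M_Q = 917
  1.833 M_P + 3.667 M_Q = 583.3
Solving the pair gives M_P = 227.4 kN·m and M_Q = 45.38 kN·m (hogging).

M_P = 227.4 kN·m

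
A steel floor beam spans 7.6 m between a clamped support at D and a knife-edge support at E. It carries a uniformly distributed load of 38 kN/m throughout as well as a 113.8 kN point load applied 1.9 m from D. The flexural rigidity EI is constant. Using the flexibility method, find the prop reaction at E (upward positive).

Release the roller at E. Primary structure: cantilever fixed at D.
Free-end deflection of the primary structure under the applied loading (downward +):
  UDL 38: wL⁴/(8EI) = 15847/EI
  point load 113.8 at a = 1.9: Pa²(3L − a)/(6EI) = 1431/EI
  δ_0 = 17278/EI
Tip deflection under a unit load at E: L³/(3EI) = 146.3/EI.
Compatibility at E: δ_0 − R_E·δ_{EE} = 0, so R_E = 17278/146.3 = 118.1 kN.

R_E = 118.1 kN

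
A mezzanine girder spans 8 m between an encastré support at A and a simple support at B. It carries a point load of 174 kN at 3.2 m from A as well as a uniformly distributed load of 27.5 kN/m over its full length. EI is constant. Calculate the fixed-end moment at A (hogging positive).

Choose R_B as the redundant. The primary structure is the cantilever fixed at A.
Primary-structure tip deflection at B by superposition:
  point load 174 at a = 3.2: Pa²(3L − a)/(6EI) = 6177/EI
  UDL 27.5: wL⁴/(8EI) = 14080/EI
  δ_0 = 20257/EI
Flexibility coefficient — unit upward force at B: δ_{BB} = L³/(3EI) = 170.7/EI.
The prop prevents deflection at B: R_B = δ_0/δ_{BB} = 20257/170.7 = 118.7 kN.
Moment equilibrium about A: M_A = Σ(load moments about A) − R_B·L = 1437 − 118.7×8 = 487.3 kN·m.

M_A = 487.3 kN·m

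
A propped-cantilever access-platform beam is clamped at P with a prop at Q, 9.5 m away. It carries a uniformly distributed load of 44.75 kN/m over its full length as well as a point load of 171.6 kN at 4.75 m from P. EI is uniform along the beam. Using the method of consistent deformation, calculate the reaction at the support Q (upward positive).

R_Q = 213 kN

Choose R_Q as the redundant. The primary structure is the cantilever fixed at P.
Deflection at Q on the released cantilever, summing each load's contribution:
  UDL 44.75: wL⁴/(8EI) = 45561/EI
  point load 171.6 at a = 4.75: Pa²(3L − a)/(6EI) = 15326/EI
  δ_0 = 60887/EI
Flexibility coefficient — unit upward force at Q: δ_{QQ} = L³/(3EI) = 285.8/EI.
Compatibility at Q: δ_0 − R_Q·δ_{QQ} = 0, so R_Q = 60887/285.8 = 213 kN.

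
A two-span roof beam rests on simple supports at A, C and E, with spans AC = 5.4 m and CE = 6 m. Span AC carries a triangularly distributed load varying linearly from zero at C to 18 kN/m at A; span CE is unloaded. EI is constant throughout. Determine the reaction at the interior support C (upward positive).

R_C = 21.3 kN

Insert a hinge at C; M_C is the redundant, and each span becomes simply supported.
End slopes at the hinge C, treating each span as simply supported:
  span AC: triangular load, peak 18: 7w₀L³/(360EI) = 55.11/EI
  relative rotation θ_0 = (55.11 + 0)/EI = 55.11/EI
A unit hogging moment at C produces rotation L₁/(3EI) + L₂/(3EI) = 3.8/EI.
Slope continuity at C: θ_0 = M_C·3.8/EI, so M_C = 55.11/3.8 = 14.5 kN·m (hogging).
Span AC, ΣM about A with M_C applied at C: R_C^{AC}·5.4 = 87.48 + 14.5, so R_C^{AC} = 18.89 kN and R_A = 48.6 − 18.89 = 29.71 kN.
Span CE, ΣM about E: R_C^{CE}·6 = 0 + 14.5, so R_C^{CE} = 2.417 kN and R_E = 0 − 2.417 = -2.417 kN.
R_C = 18.89 + 2.417 = 21.3 kN.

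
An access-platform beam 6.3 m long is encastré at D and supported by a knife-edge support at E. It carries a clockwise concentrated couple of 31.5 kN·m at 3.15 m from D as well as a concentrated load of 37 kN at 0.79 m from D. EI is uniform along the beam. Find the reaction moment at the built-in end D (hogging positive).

Remove the prop at E; the released (primary) structure is a cantilever built in at D.
Primary-structure tip deflection at E by superposition:
  clockwise couple 31.5 at a = 3.15: M₀a(2L − a)/(2EI) = 468.8/EI
  point load 37 at a = 0.79: Pa²(3L − a)/(6EI) = 69.7/EI
  δ_0 = 538.5/EI
Tip deflection under a unit load at E: L³/(3EI) = 83.35/EI.
Compatibility at E: δ_0 − R_E·δ_{EE} = 0, so R_E = 538.5/83.35 = 6.461 kN.
Moment equilibrium about D: M_D = Σ(load moments about D) − R_E·L = 60.73 − 6.461×6.3 = 20.02 kN·m.

M_D = 20.02 kN·m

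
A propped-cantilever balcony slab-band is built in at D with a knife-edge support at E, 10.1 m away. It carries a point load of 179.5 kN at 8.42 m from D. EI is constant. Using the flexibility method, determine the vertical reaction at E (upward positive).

Remove the prop at E; the released (primary) structure is a cantilever built in at D.
Free-end deflection of the primary structure under the applied loading (downward +):
  point load 179.5 at a = 8.42: Pa²(3L − a)/(6EI) = 46407/EI
Tip deflection under a unit load at E: L³/(3EI) = 343.4/EI.
The prop prevents deflection at E: R_E = δ_0/δ_{EE} = 46407/343.4 = 135.1 kN.

R_E = 135.1 kN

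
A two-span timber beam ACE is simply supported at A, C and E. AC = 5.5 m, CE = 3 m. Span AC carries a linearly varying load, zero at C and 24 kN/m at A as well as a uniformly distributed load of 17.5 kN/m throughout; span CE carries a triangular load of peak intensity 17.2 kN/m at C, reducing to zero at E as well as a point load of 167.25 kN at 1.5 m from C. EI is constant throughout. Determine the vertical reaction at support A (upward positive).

Insert a hinge at C; M_C is the redundant, and each span becomes simply supported.
Rotations at C on the released spans (each span's end-slope, ×1/EI):
  span AC: triangular load, peak 24: 7w₀L³/(360EI) = 77.64/EI
  span AC: UDL 17.5: wL³/(24EI) = 121.3/EI
  span CE: triangular load, peak 17.2: w₀L³/(45EI) = 10.32/EI
  span CE: point load 167.25 at a = 1.5: Pab(L + b)/(6LEI) = 94.08/EI
  relative rotation θ_0 = (199 + 104.4)/EI = 303.4/EI
A unit hogging moment at C produces rotation L₁/(3EI) + L₂/(3EI) = 2.833/EI.
Slope continuity at C: θ_0 = M_C·2.833/EI, so M_C = 303.4/2.833 = 107.1 kN·m (hogging).
Span AC, ΣM about A with M_C applied at C: R_C^{AC}·5.5 = 385.7 + 107.1, so R_C^{AC} = 89.59 kN and R_A = 162.2 − 89.59 = 72.66 kN.

R_A = 72.66 kN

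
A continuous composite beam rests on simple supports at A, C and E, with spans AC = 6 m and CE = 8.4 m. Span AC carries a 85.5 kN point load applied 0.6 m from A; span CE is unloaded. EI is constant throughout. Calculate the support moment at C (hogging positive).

M_C = 10.58 kN·m

Insert a hinge at C; M_C is the redundant, and each span becomes simply supported.
Discontinuity in slope at C on the released structure — sum the simple-span end rotations:
  span AC: point load 85.5 at a = 0.6: Pab(L + a)/(6LEI) = 50.79/EI
  relative rotation θ_0 = (50.79 + 0)/EI = 50.79/EI
A unit hogging moment at C produces rotation L₁/(3EI) + L₂/(3EI) = 4.8/EI.
Compatibility: M_C·(L₁+L₂)/(3EI) = θ_0, giving M_C = 10.58 kN·m (hogging).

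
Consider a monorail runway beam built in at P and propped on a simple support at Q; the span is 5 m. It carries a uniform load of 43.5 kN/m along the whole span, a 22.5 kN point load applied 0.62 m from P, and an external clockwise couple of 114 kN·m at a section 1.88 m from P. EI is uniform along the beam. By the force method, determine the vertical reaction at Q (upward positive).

Remove the prop at Q; the released (primary) structure is a cantilever built in at P.
Downward deflection at the released point Q due to the loads:
  UDL 43.5: wL⁴/(8EI) = 3398/EI
  point load 22.5 at a = 0.62: Pa²(3L − a)/(6EI) = 20.73/EI
  clockwise couple 114 at a = 1.88: M₀a(2L − a)/(2EI) = 870.1/EI
  δ_0 = 4289/EI
Flexibility coefficient — unit upward force at Q: δ_{QQ} = L³/(3EI) = 41.67/EI.
The prop prevents deflection at Q: R_Q = δ_0/δ_{QQ} = 4289/41.67 = 102.9 kN.

R_Q = 102.9 kN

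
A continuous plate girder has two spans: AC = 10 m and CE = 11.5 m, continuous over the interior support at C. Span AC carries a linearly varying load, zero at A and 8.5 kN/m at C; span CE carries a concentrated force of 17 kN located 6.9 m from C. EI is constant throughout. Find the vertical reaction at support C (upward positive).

Take M_C as the redundant. Released structure: two simple spans AC and CE with a hinge at C.
End slopes at the hinge C, treating each span as simply supported:
  span AC: triangular load, peak 8.5: w₀L³/(45EI) = 188.9/EI
  span CE: point load 17 at a = 6.9: Pab(L + b)/(6LEI) = 125.9/EI
  relative rotation θ_0 = (188.9 + 125.9)/EI = 314.8/EI
A unit hogging moment at C produces rotation L₁/(3EI) + L₂/(3EI) = 7.167/EI.
Slope continuity at C: θ_0 = M_C·7.167/EI, so M_C = 314.8/7.167 = 43.92 kN·m (hogging).
Span AC, ΣM about A with M_C applied at C: R_C^{AC}·10 = 283.3 + 43.92, so R_C^{AC} = 32.73 kN and R_A = 42.5 − 32.73 = 9.774 kN.
Span CE, ΣM about E: R_C^{CE}·11.5 = 78.2 + 43.92, so R_C^{CE} = 10.62 kN and R_E = 17 − 10.62 = 6.38 kN.
R_C = 32.73 + 10.62 = 43.35 kN.

R_C = 43.35 kN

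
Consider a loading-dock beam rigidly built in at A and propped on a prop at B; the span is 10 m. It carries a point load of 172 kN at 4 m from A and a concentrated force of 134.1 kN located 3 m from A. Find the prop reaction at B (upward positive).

Take the reaction at B as the redundant and release it; the primary structure is a cantilever fixed at A.
Primary-structure tip deflection at B by superposition:
  point load 172 at a = 4: Pa²(3L − a)/(6EI) = 11925/EI
  point load 134.1 at a = 3: Pa²(3L − a)/(6EI) = 5431/EI
  δ_0 = 17356/EI
Tip deflection under a unit load at B: L³/(3EI) = 333.3/EI.
The prop prevents deflection at B: R_B = δ_0/δ_{BB} = 17356/333.3 = 52.07 kN.

R_B = 52.07 kN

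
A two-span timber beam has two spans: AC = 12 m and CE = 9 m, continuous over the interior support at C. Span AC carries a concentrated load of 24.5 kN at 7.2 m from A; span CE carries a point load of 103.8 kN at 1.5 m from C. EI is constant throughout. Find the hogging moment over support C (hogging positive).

Insert a hinge at C; M_C is the redundant, and each span becomes simply supported.
Rotations at C on the released spans (each span's end-slope, ×1/EI):
  span AC: point load 24.5 at a = 7.2: Pab(L + a)/(6LEI) = 225.8/EI
  span CE: point load 103.8 at a = 1.5: Pab(L + b)/(6LEI) = 356.8/EI
  relative rotation θ_0 = (225.8 + 356.8)/EI = 582.6/EI
A unit hogging moment at C produces rotation L₁/(3EI) + L₂/(3EI) = 7/EI.
Slope continuity at C: θ_0 = M_C·7/EI, so M_C = 582.6/7 = 83.23 kN·m (hogging).

M_C = 83.23 kN·m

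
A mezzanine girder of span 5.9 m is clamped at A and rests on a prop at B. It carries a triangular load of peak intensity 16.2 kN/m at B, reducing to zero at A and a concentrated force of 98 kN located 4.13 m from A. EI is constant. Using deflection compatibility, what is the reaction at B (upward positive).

Remove the prop at B; the released (primary) structure is a cantilever built in at A.
Downward deflection at the released point B due to the loads:
  triangular load, peak 16.2 at the free end: 11w₀L⁴/(120EI) = 1799/EI
  point load 98 at a = 4.13: Pa²(3L − a)/(6EI) = 3781/EI
  δ_0 = 5580/EI
Tip deflection under a unit load at B: L³/(3EI) = 68.46/EI.
Compatibility at B: δ_0 − R_B·δ_{BB} = 0, so R_B = 5580/68.46 = 81.51 kN.

R_B = 81.51 kN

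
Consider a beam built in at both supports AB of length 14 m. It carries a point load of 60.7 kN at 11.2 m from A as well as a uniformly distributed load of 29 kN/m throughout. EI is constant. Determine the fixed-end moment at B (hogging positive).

Take the two fixed-end moments M_A, M_B as redundants; the released structure is the simple span AB.
End rotations of the released simple span under the applied load (×1/EI):
  at A: point load 60.7 at a = 11.2: Pab(L + b)/(6LEI) = 380.7/EI
  at B: point load 60.7 at a = 11.2: Pab(L + a)/(6LEI) = 571.1/EI
  at A: UDL 29: wL³/(24EI) = 3316/EI
  at B: UDL 29: wL³/(24EI) = 3316/EI
  θ_A0 = 3696/EI,  θ_B0 = 3887/EI
Flexibility coefficients: a unit moment at one end gives L/(3EI) there and L/(6EI) at the far end, so f₁₁ = f₂₂ = 4.667/EI and f₁₂ = f₂₁ = 2.333/EI.
Compatibility — zero rotation at each built-in end:
  4.667 M_A + 2.333 M_B = 3696
  2.333 M_A + 4.667 M_B = 3887
Solving the pair gives M_A = 500.9 kN·m and M_B = 582.4 kN·m (hogging).

M_B = 582.4 kN·m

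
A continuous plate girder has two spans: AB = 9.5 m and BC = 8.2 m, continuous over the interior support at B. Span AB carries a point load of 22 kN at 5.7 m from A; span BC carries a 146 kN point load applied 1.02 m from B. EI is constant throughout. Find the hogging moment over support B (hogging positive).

M_B = 78.19 kN·m

Take M_B as the redundant. Released structure: two simple spans AB and BC with a hinge at B.
Discontinuity in slope at B on the released structure — sum the simple-span end rotations:
  span AB: point load 22 at a = 5.7: Pab(L + a)/(6LEI) = 127.1/EI
  span BC: point load 146 at a = 1.02: Pab(L + b)/(6LEI) = 334.2/EI
  relative rotation θ_0 = (127.1 + 334.2)/EI = 461.3/EI
A unit hogging moment at B produces rotation L₁/(3EI) + L₂/(3EI) = 5.9/EI.
Slope continuity at B: θ_0 = M_B·5.9/EI, so M_B = 461.3/5.9 = 78.19 kN·m (hogging).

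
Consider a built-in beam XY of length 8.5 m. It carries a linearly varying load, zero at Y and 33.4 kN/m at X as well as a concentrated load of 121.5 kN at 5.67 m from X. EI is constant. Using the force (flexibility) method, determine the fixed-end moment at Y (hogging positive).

Release both end moments; the primary structure is a simply-supported span XY with redundants M_X and M_Y.
End rotations of the released simple span under the applied load (×1/EI):
  at X: triangular load, peak 33.4: w₀L³/(45EI) = 455.8/EI
  at Y: triangular load, peak 33.4: 7w₀L³/(360EI) = 398.8/EI
  at X: point load 121.5 at a = 5.67: Pab(L + b)/(6LEI) = 433.1/EI
  at Y: point load 121.5 at a = 5.67: Pab(L + a)/(6LEI) = 541.7/EI
  θ_X0 = 888.9/EI,  θ_Y0 = 940.5/EI
Flexibility coefficients: a unit moment at one end gives L/(3EI) there and L/(6EI) at the far end, so f₁₁ = f₂₂ = 2.833/EI and f₁₂ = f₂₁ = 1.417/EI.
Compatibility — zero rotation at each built-in end:
  2.833 M_X + 1.417 M_Y = 888.9
  1.417 M_X + 2.833 M_Y = 940.5
Solving the pair gives M_X = 197 kN·m and M_Y = 233.4 kN·m (hogging).

M_Y = 233.4 kN·m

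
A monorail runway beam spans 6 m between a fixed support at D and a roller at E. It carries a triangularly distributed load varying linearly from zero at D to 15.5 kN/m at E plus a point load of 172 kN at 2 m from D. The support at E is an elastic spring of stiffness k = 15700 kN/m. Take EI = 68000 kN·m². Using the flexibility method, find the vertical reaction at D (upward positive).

Remove the prop at E; the released (primary) structure is a cantilever built in at D.
Deflection at E on the released cantilever, summing each load's contribution:
  triangular load, peak 15.5 at the free end: 11w₀L⁴/(120EI) = 1841/EI
  point load 172 at a = 2: Pa²(3L − a)/(6EI) = 1835/EI
  δ_0 = 3676/EI
Tip deflection under a unit load at E: L³/(3EI) = 72/EI.
With EI = 68000 kN·m²: δ_0 = 0.05406 m and δ_{EE} = 0.001059 m/kN.
Compatibility — the spring shortens by R_E/k under the reaction it provides: δ_0 − R_E·δ_{EE} = R_E/k. With 1/k = 0.000064 m/kN, R_E = δ_0 / (δ_{EE} + 1/k) = 0.05406 / (0.001059 + 0.000064) = 48.16 kN.
Vertical equilibrium: R_D = ΣP − R_E = 218.5 − 48.16 = 170.3 kN.

R_D = 170.3 kN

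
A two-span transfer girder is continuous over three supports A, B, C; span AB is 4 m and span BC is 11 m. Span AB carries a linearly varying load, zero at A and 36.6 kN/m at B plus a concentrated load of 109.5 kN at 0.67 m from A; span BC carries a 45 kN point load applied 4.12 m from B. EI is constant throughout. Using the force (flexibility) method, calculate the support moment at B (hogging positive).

Release continuity at B by inserting a hinge; the redundant is the internal moment M_B. The primary structure is two simply-supported spans AB and BC.
Rotations at B on the released spans (each span's end-slope, ×1/EI):
  span AB: triangular load, peak 36.6: w₀L³/(45EI) = 52.05/EI
  span AB: point load 109.5 at a = 0.67: Pab(L + a)/(6LEI) = 47.54/EI
  span BC: point load 45 at a = 4.12: Pab(L + b)/(6LEI) = 345.6/EI
  relative rotation θ_0 = (99.59 + 345.6)/EI = 445.1/EI
A unit hogging moment at B produces rotation L₁/(3EI) + L₂/(3EI) = 5/EI.
Slope continuity at B: θ_0 = M_B·5/EI, so M_B = 445.1/5 = 89.03 kN·m (hogging).

M_B = 89.03 kN·m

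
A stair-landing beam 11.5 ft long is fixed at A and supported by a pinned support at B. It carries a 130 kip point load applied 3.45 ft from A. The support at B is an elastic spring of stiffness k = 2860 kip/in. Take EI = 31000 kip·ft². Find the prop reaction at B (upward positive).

Choose R_B as the redundant. The primary structure is the cantilever fixed at A.
Free-end deflection of the primary structure under the applied loading (downward +):
  point load 130 at a = 3.45: Pa²(3L − a)/(6EI) = 8007/EI
Tip deflection under a unit load at B: L³/(3EI) = 507/EI.
With EI = 31000 kip·ft²: δ_0 = 0.2583 ft and δ_{BB} = 0.016353 ft/kip.
Compatibility — the spring shortens by R_B/k under the reaction it provides: δ_0 − R_B·δ_{BB} = R_B/k. With 1/k = 1/(2860×12) ft/kip = 0.000029 ft/kip, R_B = δ_0 / (δ_{BB} + 1/k) = 0.2583 / (0.016353 + 0.000029) = 15.77 kip.

R_B = 15.77 kip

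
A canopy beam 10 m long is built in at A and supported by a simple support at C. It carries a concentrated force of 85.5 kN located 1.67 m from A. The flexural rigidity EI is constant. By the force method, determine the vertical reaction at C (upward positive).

R_C = 3.378 kN

Remove the prop at C; the released (primary) structure is a cantilever built in at A.
Deflection at C on the released cantilever, summing each load's contribution:
  point load 85.5 at a = 1.67: Pa²(3L − a)/(6EI) = 1126/EI
Flexibility coefficient — unit upward force at C: δ_{CC} = L³/(3EI) = 333.3/EI.
Compatibility at C: δ_0 − R_C·δ_{CC} = 0, so R_C = 1126/333.3 = 3.378 kN.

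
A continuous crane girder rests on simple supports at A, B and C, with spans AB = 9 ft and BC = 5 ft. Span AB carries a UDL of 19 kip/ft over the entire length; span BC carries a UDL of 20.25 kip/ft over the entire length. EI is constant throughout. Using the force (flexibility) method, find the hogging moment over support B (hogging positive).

Release continuity at B by inserting a hinge; the redundant is the internal moment M_B. The primary structure is two simply-supported spans AB and BC.
Discontinuity in slope at B on the released structure — sum the simple-span end rotations:
  span AB: UDL 19: wL³/(24EI) = 577.1/EI
  span BC: UDL 20.25: wL³/(24EI) = 105.5/EI
  relative rotation θ_0 = (577.1 + 105.5)/EI = 682.6/EI
A unit hogging moment at B produces rotation L₁/(3EI) + L₂/(3EI) = 4.667/EI.
Slope continuity at B: θ_0 = M_B·4.667/EI, so M_B = 682.6/4.667 = 146.3 kip·ft (hogging).

M_B = 146.3 kip·ft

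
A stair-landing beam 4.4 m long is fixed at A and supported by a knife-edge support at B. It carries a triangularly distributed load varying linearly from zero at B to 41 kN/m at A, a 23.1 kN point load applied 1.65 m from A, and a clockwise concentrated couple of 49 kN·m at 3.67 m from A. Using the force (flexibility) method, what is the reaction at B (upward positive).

Take the reaction at B as the redundant and release it; the primary structure is a cantilever fixed at A.
Free-end deflection of the primary structure under the applied loading (downward +):
  triangular load, peak 41 at the fixed end: w₀L⁴/(30EI) = 512.2/EI
  point load 23.1 at a = 1.65: Pa²(3L − a)/(6EI) = 121.1/EI
  clockwise couple 49 at a = 3.67: M₀a(2L − a)/(2EI) = 461.3/EI
  δ_0 = 1095/EI
Tip deflection under a unit load at B: L³/(3EI) = 28.39/EI.
Compatibility at B: δ_0 − R_B·δ_{BB} = 0, so R_B = 1095/28.39 = 38.55 kN.

R_B = 38.55 kN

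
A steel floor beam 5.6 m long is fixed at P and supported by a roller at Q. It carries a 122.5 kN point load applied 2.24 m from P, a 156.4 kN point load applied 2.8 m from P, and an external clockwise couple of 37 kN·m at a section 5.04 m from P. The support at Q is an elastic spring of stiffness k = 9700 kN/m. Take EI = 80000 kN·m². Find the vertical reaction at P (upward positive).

R_P = 205.1 kN

Choose R_Q as the redundant. The primary structure is the cantilever fixed at P.
Downward deflection at the released point Q due to the loads:
  point load 122.5 at a = 2.24: Pa²(3L − a)/(6EI) = 1492/EI
  point load 156.4 at a = 2.8: Pa²(3L − a)/(6EI) = 2861/EI
  clockwise couple 37 at a = 5.04: M₀a(2L − a)/(2EI) = 574.4/EI
  δ_0 = 4927/EI
Tip deflection under a unit load at Q: L³/(3EI) = 58.54/EI.
With EI = 80000 kN·m²: δ_0 = 0.061588 m and δ_{QQ} = 0.000732 m/kN.
Compatibility — the spring shortens by R_Q/k under the reaction it provides: δ_0 − R_Q·δ_{QQ} = R_Q/k. With 1/k = 0.000103 m/kN, R_Q = δ_0 / (δ_{QQ} + 1/k) = 0.061588 / (0.000732 + 0.000103) = 73.77 kN.
Vertical equilibrium: R_P = ΣP − R_Q = 278.9 − 73.77 = 205.1 kN.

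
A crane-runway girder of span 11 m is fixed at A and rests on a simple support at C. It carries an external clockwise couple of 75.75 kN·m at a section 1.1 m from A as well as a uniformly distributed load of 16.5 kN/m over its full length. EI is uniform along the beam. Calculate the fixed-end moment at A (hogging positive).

M_A = 303.7 kN·m

Choose R_C as the redundant. The primary structure is the cantilever fixed at A.
Free-end deflection of the primary structure under the applied loading (downward +):
  clockwise couple 75.75 at a = 1.1: M₀a(2L − a)/(2EI) = 870.7/EI
  UDL 16.5: wL⁴/(8EI) = 30197/EI
  δ_0 = 31068/EI
Tip deflection under a unit load at C: L³/(3EI) = 443.7/EI.
Compatibility at C: δ_0 − R_C·δ_{CC} = 0, so R_C = 31068/443.7 = 70.03 kN.
Moment equilibrium about A: M_A = Σ(load moments about A) − R_C·L = 1074 − 70.03×11 = 303.7 kN·m.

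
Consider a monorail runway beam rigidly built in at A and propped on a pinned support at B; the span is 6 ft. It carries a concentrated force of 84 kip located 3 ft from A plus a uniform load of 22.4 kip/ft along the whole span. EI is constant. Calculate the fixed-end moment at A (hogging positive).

M_A = 195.3 kip·ft

Take the reaction at B as the redundant and release it; the primary structure is a cantilever fixed at A.
Downward deflection at the released point B due to the loads:
  point load 84 at a = 3: Pa²(3L − a)/(6EI) = 1890/EI
  UDL 22.4: wL⁴/(8EI) = 3629/EI
  δ_0 = 5519/EI
Tip deflection under a unit load at B: L³/(3EI) = 72/EI.
The prop prevents deflection at B: R_B = δ_0/δ_{BB} = 5519/72 = 76.65 kip.
Moment equilibrium about A: M_A = Σ(load moments about A) − R_B·L = 655.2 − 76.65×6 = 195.3 kip·ft.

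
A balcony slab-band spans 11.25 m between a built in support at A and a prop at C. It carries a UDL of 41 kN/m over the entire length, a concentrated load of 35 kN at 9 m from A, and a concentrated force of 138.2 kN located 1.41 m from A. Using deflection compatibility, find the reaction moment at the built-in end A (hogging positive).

M_A = 846.2 kN·m

Choose R_C as the redundant. The primary structure is the cantilever fixed at A.
Downward deflection at the released point C due to the loads:
  UDL 41: wL⁴/(8EI) = 82093/EI
  point load 35 at a = 9: Pa²(3L − a)/(6EI) = 11694/EI
  point load 138.2 at a = 1.41: Pa²(3L − a)/(6EI) = 1481/EI
  δ_0 = 95268/EI
Flexibility coefficient — unit upward force at C: δ_{CC} = L³/(3EI) = 474.6/EI.
The prop prevents deflection at C: R_C = δ_0/δ_{CC} = 95268/474.6 = 200.7 kN.
Moment equilibrium about A: M_A = Σ(load moments about A) − R_C·L = 3104 − 200.7×11.25 = 846.2 kN·m.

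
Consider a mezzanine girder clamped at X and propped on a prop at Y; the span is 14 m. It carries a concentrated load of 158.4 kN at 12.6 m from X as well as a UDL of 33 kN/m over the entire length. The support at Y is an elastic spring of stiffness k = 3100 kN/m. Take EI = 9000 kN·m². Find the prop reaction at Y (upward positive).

R_Y = 307 kN

Remove the prop at Y; the released (primary) structure is a cantilever built in at X.
Downward deflection at the released point Y due to the loads:
  point load 158.4 at a = 12.6: Pa²(3L − a)/(6EI) = 123223/EI
  UDL 33: wL⁴/(8EI) = 158466/EI
  δ_0 = 281689/EI
Flexibility coefficient — unit upward force at Y: δ_{YY} = L³/(3EI) = 914.7/EI.
With EI = 9000 kN·m²: δ_0 = 31.299 m and δ_{YY} = 0.10163 m/kN.
Compatibility — the spring shortens by R_Y/k under the reaction it provides: δ_0 − R_Y·δ_{YY} = R_Y/k. With 1/k = 0.000323 m/kN, R_Y = δ_0 / (δ_{YY} + 1/k) = 31.299 / (0.10163 + 0.000323) = 307 kN.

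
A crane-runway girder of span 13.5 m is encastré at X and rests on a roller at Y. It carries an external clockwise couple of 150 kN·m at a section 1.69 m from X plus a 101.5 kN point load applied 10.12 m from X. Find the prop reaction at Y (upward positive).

R_Y = 68.09 kN

Remove the prop at Y; the released (primary) structure is a cantilever built in at X.
Free-end deflection of the primary structure under the applied loading (downward +):
  clockwise couple 150 at a = 1.69: M₀a(2L − a)/(2EI) = 3208/EI
  point load 101.5 at a = 10.12: Pa²(3L − a)/(6EI) = 52634/EI
  δ_0 = 55842/EI
Tip deflection under a unit load at Y: L³/(3EI) = 820.1/EI.
The prop prevents deflection at Y: R_Y = δ_0/δ_{YY} = 55842/820.1 = 68.09 kN.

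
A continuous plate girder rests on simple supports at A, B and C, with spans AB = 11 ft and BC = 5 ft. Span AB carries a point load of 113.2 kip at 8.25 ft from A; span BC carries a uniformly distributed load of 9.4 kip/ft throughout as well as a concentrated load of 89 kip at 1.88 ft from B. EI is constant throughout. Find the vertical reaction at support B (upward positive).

Insert a hinge at B; M_B is the redundant, and each span becomes simply supported.
Discontinuity in slope at B on the released structure — sum the simple-span end rotations:
  span AB: point load 113.2 at a = 8.25: Pab(L + a)/(6LEI) = 749.1/EI
  span BC: UDL 9.4: wL³/(24EI) = 48.96/EI
  span BC: point load 89 at a = 1.88: Pab(L + b)/(6LEI) = 141.3/EI
  relative rotation θ_0 = (749.1 + 190.3)/EI = 939.3/EI
A unit hogging moment at B produces rotation L₁/(3EI) + L₂/(3EI) = 5.333/EI.
Slope continuity at B: θ_0 = M_B·5.333/EI, so M_B = 939.3/5.333 = 176.1 kip·ft (hogging).
Span AB, ΣM about A with M_B applied at B: R_B^{AB}·11 = 933.9 + 176.1, so R_B^{AB} = 100.9 kip and R_A = 113.2 − 100.9 = 12.29 kip.
Span BC, ΣM about C: R_B^{BC}·5 = 395.2 + 176.1, so R_B^{BC} = 114.3 kip and R_C = 136 − 114.3 = 21.74 kip.
R_B = 100.9 + 114.3 = 215.2 kip.

R_B = 215.2 kip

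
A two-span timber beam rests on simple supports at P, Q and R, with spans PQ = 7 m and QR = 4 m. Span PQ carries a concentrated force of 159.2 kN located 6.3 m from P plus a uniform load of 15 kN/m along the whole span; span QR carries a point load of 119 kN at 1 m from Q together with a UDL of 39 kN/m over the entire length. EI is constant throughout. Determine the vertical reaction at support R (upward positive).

Take M_Q as the redundant. Released structure: two simple spans PQ and QR with a hinge at Q.
End slopes at the hinge Q, treating each span as simply supported:
  span PQ: point load 159.2 at a = 6.3: Pab(L + a)/(6LEI) = 222.3/EI
  span PQ: UDL 15: wL³/(24EI) = 214.4/EI
  span QR: point load 119 at a = 1: Pab(L + b)/(6LEI) = 104.1/EI
  span QR: UDL 39: wL³/(24EI) = 104/EI
  relative rotation θ_0 = (436.7 + 208.1)/EI = 644.8/EI
A unit hogging moment at Q produces rotation L₁/(3EI) + L₂/(3EI) = 3.667/EI.
Slope continuity at Q: θ_0 = M_Q·3.667/EI, so M_Q = 644.8/3.667 = 175.9 kN·m (hogging).
Span QR, ΣM about R: R_Q^{QR}·4 = 669 + 175.9, so R_Q^{QR} = 211.2 kN and R_R = 275 − 211.2 = 63.78 kN.

R_R = 63.78 kN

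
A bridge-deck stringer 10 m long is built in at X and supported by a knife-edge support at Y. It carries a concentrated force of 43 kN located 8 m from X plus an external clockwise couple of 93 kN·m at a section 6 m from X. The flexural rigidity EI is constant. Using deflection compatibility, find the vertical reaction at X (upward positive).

R_X = 1.01 kN

Choose R_Y as the redundant. The primary structure is the cantilever fixed at X.
Free-end deflection of the primary structure under the applied loading (downward +):
  point load 43 at a = 8: Pa²(3L − a)/(6EI) = 10091/EI
  clockwise couple 93 at a = 6: M₀a(2L − a)/(2EI) = 3906/EI
  δ_0 = 13997/EI
Tip deflection under a unit load at Y: L³/(3EI) = 333.3/EI.
Compatibility at Y: δ_0 − R_Y·δ_{YY} = 0, so R_Y = 13997/333.3 = 41.99 kN.
Vertical equilibrium: R_X = ΣP − R_Y = 43 − 41.99 = 1.01 kN.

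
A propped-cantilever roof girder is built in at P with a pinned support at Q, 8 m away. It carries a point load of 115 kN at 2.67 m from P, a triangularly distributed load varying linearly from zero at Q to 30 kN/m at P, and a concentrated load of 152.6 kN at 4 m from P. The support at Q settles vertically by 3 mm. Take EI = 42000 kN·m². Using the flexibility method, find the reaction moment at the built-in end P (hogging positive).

Take the reaction at Q as the redundant and release it; the primary structure is a cantilever fixed at P.
Primary-structure tip deflection at Q by superposition:
  point load 115 at a = 2.67: Pa²(3L − a)/(6EI) = 2914/EI
  triangular load, peak 30 at the fixed end: w₀L⁴/(30EI) = 4096/EI
  point load 152.6 at a = 4: Pa²(3L − a)/(6EI) = 8139/EI
  δ_0 = 15149/EI
Tip deflection under a unit load at Q: L³/(3EI) = 170.7/EI.
With EI = 42000 kN·m²: δ_0 = 0.36069 m and δ_{QQ} = 0.004063 m/kN.
Compatibility — the beam at Q must follow the support down by 0.003 m: δ_0 − R_Q·δ_{QQ} = 0.003, so R_Q = (0.36069 − 0.003)/0.004063 = 88.03 kN.
Moment equilibrium about P: M_P = Σ(load moments about P) − R_Q·L = 1237 − 88.03×8 = 533.2 kN·m.

M_P = 533.2 kN·m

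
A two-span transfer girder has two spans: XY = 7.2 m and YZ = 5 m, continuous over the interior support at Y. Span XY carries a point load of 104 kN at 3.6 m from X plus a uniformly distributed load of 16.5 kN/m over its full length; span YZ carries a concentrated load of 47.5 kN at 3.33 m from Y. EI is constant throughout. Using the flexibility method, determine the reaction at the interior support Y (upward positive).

R_Y = 181.6 kN

Release continuity at Y by inserting a hinge; the redundant is the internal moment M_Y. The primary structure is two simply-supported spans XY and YZ.
Rotations at Y on the released spans (each span's end-slope, ×1/EI):
  span XY: point load 104 at a = 3.6: Pab(L + a)/(6LEI) = 337/EI
  span XY: UDL 16.5: wL³/(24EI) = 256.6/EI
  span YZ: point load 47.5 at a = 3.33: Pab(L + b)/(6LEI) = 58.73/EI
  relative rotation θ_0 = (593.6 + 58.73)/EI = 652.3/EI
A unit hogging moment at Y produces rotation L₁/(3EI) + L₂/(3EI) = 4.067/EI.
Slope continuity at Y: θ_0 = M_Y·4.067/EI, so M_Y = 652.3/4.067 = 160.4 kN·m (hogging).
Span XY, ΣM about X with M_Y applied at Y: R_Y^{XY}·7.2 = 802.1 + 160.4, so R_Y^{XY} = 133.7 kN and R_X = 222.8 − 133.7 = 89.12 kN.
Span YZ, ΣM about Z: R_Y^{YZ}·5 = 79.33 + 160.4, so R_Y^{YZ} = 47.95 kN and R_Z = 47.5 − 47.95 = -0.4452 kN.
R_Y = 133.7 + 47.95 = 181.6 kN.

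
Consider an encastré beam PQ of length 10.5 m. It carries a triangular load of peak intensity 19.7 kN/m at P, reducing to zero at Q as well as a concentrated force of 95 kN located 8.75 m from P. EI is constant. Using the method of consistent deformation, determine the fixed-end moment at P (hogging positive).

Release both end moments; the primary structure is a simply-supported span PQ with redundants M_P and M_Q.
Simple-span end rotations at P and Q under the given loads:
  at P: triangular load, peak 19.7: w₀L³/(45EI) = 506.8/EI
  at Q: triangular load, peak 19.7: 7w₀L³/(360EI) = 443.4/EI
  at P: point load 95 at a = 8.75: Pab(L + b)/(6LEI) = 282.9/EI
  at Q: point load 95 at a = 8.75: Pab(L + a)/(6LEI) = 444.5/EI
  θ_P0 = 789.6/EI,  θ_Q0 = 887.9/EI
Flexibility coefficients: a unit moment at one end gives L/(3EI) there and L/(6EI) at the far end, so f₁₁ = f₂₂ = 3.5/EI and f₁₂ = f₂₁ = 1.75/EI.
Compatibility — zero rotation at each built-in end:
  3.5 M_P + 1.75 M_Q = 789.6
  1.75 M_P + 3.5 M_Q = 887.9
Solving the pair gives M_P = 131.7 kN·m and M_Q = 187.8 kN·m (hogging).

M_P = 131.7 kN·m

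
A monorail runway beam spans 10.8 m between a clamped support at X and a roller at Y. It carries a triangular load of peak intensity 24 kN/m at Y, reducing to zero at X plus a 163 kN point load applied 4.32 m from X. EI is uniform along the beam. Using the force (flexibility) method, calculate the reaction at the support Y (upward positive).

Release the roller at Y. Primary structure: cantilever fixed at X.
Deflection at Y on the released cantilever, summing each load's contribution:
  triangular load, peak 24 at the free end: 11w₀L⁴/(120EI) = 29931/EI
  point load 163 at a = 4.32: Pa²(3L − a)/(6EI) = 14236/EI
  δ_0 = 44167/EI
Flexibility coefficient — unit upward force at Y: δ_{YY} = L³/(3EI) = 419.9/EI.
The prop prevents deflection at Y: R_Y = δ_0/δ_{YY} = 44167/419.9 = 105.2 kN.

R_Y = 105.2 kN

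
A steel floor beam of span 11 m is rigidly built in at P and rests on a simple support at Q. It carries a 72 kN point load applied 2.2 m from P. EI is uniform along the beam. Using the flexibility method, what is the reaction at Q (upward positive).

Release the roller at Q. Primary structure: cantilever fixed at P.
Deflection at Q on the released cantilever, summing each load's contribution:
  point load 72 at a = 2.2: Pa²(3L − a)/(6EI) = 1789/EI
Flexibility coefficient — unit upward force at Q: δ_{QQ} = L³/(3EI) = 443.7/EI.
The prop prevents deflection at Q: R_Q = δ_0/δ_{QQ} = 1789/443.7 = 4.032 kN.

R_Q = 4.032 kN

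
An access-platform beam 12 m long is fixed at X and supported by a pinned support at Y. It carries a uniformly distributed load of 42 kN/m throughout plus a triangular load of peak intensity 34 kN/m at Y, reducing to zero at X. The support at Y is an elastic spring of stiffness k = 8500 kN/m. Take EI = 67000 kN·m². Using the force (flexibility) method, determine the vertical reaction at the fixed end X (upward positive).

R_X = 410.9 kN

Take the reaction at Y as the redundant and release it; the primary structure is a cantilever fixed at X.
Downward deflection at the released point Y due to the loads:
  UDL 42: wL⁴/(8EI) = 108864/EI
  triangular load, peak 34 at the free end: 11w₀L⁴/(120EI) = 64627/EI
  δ_0 = 173491/EI
Flexibility coefficient — unit upward force at Y: δ_{YY} = L³/(3EI) = 576/EI.
With EI = 67000 kN·m²: δ_0 = 2.5894 m and δ_{YY} = 0.008597 m/kN.
Compatibility — the spring shortens by R_Y/k under the reaction it provides: δ_0 − R_Y·δ_{YY} = R_Y/k. With 1/k = 0.000118 m/kN, R_Y = δ_0 / (δ_{YY} + 1/k) = 2.5894 / (0.008597 + 0.000118) = 297.1 kN.
Vertical equilibrium: R_X = ΣP − R_Y = 708 − 297.1 = 410.9 kN.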